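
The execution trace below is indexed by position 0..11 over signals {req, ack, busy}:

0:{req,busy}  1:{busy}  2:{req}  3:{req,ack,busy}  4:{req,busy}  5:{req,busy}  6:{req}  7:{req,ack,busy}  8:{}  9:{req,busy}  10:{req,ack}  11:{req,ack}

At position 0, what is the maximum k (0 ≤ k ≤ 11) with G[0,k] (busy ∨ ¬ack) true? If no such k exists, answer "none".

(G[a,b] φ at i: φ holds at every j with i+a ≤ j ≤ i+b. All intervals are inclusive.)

9

(busy ∨ ¬ack) must hold from j=0 onward; find where it first fails.
  j=0: holds
  j=1: holds
  j=2: holds
  j=3: holds
  j=4: holds
  j=5: holds
  j=6: holds
  j=7: holds
  j=8: holds
  j=9: holds
  j=10: fails
Holds on [0,9], so largest k = 9.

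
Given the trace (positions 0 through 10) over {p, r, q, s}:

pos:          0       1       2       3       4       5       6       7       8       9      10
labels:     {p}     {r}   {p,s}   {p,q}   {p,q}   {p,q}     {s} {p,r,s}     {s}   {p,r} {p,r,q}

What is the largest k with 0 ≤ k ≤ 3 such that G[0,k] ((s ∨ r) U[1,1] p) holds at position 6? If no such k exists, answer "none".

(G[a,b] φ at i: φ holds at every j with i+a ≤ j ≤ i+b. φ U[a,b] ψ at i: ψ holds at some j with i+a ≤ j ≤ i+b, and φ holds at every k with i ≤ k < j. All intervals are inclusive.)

((s ∨ r) U[1,1] p) must hold from j=6 onward; find where it first fails.
  j=6: holds
  j=7: fails
Holds on [6,6], so largest k = 0.

0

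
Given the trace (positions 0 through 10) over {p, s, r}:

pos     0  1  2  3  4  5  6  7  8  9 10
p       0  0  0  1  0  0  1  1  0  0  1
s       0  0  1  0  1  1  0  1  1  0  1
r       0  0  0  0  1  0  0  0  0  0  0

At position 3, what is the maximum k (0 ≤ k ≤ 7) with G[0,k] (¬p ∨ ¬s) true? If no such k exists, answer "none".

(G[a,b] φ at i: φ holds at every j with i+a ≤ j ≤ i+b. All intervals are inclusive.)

3

(¬p ∨ ¬s) must hold from j=3 onward; find where it first fails.
  j=3: holds
  j=4: holds
  j=5: holds
  j=6: holds
  j=7: fails
Holds on [3,6], so largest k = 3.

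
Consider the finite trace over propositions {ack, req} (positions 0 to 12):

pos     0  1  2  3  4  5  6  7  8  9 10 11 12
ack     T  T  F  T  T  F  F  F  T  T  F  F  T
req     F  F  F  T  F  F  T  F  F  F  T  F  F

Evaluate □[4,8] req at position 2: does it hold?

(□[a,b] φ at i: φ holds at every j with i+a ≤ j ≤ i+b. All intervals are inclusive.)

No

Check req at every j in [6,10]:
  j=6: true
  j=7: false
  j=8: false
  j=9: false
  j=10: true
Fails at j=7 → formula fails.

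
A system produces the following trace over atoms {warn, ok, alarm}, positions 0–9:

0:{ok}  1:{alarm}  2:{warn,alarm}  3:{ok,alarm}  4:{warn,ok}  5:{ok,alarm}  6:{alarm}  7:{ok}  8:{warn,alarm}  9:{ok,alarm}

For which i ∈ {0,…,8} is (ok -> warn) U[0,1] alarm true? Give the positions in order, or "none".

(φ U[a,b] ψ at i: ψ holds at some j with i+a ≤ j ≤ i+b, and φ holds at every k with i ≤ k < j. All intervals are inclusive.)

1, 2, 3, 4, 5, 6, 8

Evaluate at each i in [0,8]:
  i=0: ✗ (lhs fails at k=0 before rhs at j=1)
  i=1: ✓ (rhs at j=1)
  i=2: ✓ (rhs at j=2)
  i=3: ✓ (rhs at j=3)
  i=4: ✓ (rhs at j=5; lhs holds on [4,4])
  i=5: ✓ (rhs at j=5)
  i=6: ✓ (rhs at j=6)
  i=7: ✗ (lhs fails at k=7 before rhs at j=8)
  i=8: ✓ (rhs at j=8)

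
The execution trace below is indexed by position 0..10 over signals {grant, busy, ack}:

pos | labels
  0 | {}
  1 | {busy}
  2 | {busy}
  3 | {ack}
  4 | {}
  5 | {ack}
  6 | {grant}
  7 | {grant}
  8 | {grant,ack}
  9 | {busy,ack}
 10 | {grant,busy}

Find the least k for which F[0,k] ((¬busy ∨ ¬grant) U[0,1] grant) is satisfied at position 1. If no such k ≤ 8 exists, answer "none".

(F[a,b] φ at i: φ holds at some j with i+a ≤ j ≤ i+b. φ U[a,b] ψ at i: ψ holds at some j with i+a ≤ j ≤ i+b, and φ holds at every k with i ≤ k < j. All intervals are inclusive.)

Scan j = 1,2,… for ((¬busy ∨ ¬grant) U[0,1] grant):
  j=1: fails
  j=2: fails
  j=3: fails
  j=4: fails
  j=5: holds
First hit at j=5, so smallest k = 5-1 = 4.

4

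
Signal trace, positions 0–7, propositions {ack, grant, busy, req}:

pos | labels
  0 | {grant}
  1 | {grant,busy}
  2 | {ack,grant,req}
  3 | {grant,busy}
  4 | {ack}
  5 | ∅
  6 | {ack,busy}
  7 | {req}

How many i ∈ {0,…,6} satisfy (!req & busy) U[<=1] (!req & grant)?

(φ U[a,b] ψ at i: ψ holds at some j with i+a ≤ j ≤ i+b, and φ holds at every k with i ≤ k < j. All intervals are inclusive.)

Evaluate at each i in [0,6]:
  i=0: ✓ (rhs at j=0)
  i=1: ✓ (rhs at j=1)
  i=2: ✗ (lhs fails at k=2 before rhs at j=3)
  i=3: ✓ (rhs at j=3)
  i=4: ✗ (no rhs in [4,5])
  i=5: ✗ (no rhs in [5,6])
  i=6: ✗ (no rhs in [6,7])
Positions where it holds: {0, 1, 3} → 3.

3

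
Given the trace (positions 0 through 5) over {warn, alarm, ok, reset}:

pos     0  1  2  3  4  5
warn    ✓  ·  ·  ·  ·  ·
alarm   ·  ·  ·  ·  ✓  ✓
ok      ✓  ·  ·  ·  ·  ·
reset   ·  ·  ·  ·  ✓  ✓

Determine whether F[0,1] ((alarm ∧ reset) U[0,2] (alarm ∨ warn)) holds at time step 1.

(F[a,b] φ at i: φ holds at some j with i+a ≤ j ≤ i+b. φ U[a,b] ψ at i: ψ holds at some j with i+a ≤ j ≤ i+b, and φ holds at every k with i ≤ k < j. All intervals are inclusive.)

Does not hold

Check ((alarm ∧ reset) U[0,2] (alarm ∨ warn)) at each j in [1,2]:
  j=1: fails
  j=2: fails
No position in the window satisfies it → formula fails.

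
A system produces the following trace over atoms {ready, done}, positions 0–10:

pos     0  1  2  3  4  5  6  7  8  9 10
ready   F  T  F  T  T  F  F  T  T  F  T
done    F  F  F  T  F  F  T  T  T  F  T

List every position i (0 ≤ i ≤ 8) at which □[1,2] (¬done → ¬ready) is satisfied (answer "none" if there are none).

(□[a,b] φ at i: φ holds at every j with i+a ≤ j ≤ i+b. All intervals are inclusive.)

1, 4, 5, 6, 7, 8

Evaluate at each i in [0,8]:
  i=0: ✗ (fails at j=1)
  i=1: ✓ (all of [2,3])
  i=2: ✗ (fails at j=4)
  i=3: ✗ (fails at j=4)
  i=4: ✓ (all of [5,6])
  i=5: ✓ (all of [6,7])
  i=6: ✓ (all of [7,8])
  i=7: ✓ (all of [8,9])
  i=8: ✓ (all of [9,10])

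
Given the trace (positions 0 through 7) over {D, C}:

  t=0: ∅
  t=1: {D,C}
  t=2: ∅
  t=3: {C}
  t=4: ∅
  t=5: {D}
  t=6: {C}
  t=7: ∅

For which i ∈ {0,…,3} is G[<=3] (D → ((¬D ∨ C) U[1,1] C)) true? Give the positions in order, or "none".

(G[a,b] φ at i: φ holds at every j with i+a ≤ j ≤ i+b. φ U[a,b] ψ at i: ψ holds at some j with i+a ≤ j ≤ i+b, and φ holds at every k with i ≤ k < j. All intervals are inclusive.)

Evaluate at each i in [0,3]:
  i=0: ✗ (fails at j=1)
  i=1: ✗ (fails at j=1)
  i=2: ✗ (fails at j=5)
  i=3: ✗ (fails at j=5)

none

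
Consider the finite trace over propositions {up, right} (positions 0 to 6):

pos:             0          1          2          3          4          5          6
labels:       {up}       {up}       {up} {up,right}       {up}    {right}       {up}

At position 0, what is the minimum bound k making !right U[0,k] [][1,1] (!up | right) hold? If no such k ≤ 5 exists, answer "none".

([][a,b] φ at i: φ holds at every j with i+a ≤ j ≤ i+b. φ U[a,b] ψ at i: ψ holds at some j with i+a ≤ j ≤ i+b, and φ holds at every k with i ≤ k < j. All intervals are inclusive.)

2

Need earliest j ≥ 0 with [][1,1] (!up | right), and !right at every k in [0,j-1].
  j=0: rhs fails.
  j=1: rhs fails.
  j=2: rhs holds; lhs holds on [0,1]. k = 2.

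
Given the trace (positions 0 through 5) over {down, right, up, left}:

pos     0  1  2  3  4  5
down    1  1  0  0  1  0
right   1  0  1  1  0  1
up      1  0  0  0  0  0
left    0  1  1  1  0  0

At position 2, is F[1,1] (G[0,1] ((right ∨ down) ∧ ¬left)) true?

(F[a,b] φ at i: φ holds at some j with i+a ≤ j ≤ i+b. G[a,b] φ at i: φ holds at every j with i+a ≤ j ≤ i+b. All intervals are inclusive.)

Does not hold

Check G[0,1] ((right ∨ down) ∧ ¬left) at each j in [3,3]:
  j=3: fails at 3
No position in the window satisfies it → formula fails.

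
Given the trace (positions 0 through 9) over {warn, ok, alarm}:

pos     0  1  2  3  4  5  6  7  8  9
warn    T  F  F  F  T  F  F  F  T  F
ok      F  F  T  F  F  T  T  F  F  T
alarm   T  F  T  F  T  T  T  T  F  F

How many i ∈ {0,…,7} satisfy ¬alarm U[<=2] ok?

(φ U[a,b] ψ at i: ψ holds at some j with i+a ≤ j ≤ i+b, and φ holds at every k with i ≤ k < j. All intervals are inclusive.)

Evaluate at each i in [0,7]:
  i=0: ✗ (lhs fails at k=0 before rhs at j=2)
  i=1: ✓ (rhs at j=2; lhs holds on [1,1])
  i=2: ✓ (rhs at j=2)
  i=3: ✗ (lhs fails at k=4 before rhs at j=5)
  i=4: ✗ (lhs fails at k=4 before rhs at j=5)
  i=5: ✓ (rhs at j=5)
  i=6: ✓ (rhs at j=6)
  i=7: ✗ (lhs fails at k=7 before rhs at j=9)
Positions where it holds: {1, 2, 5, 6} → 4.

4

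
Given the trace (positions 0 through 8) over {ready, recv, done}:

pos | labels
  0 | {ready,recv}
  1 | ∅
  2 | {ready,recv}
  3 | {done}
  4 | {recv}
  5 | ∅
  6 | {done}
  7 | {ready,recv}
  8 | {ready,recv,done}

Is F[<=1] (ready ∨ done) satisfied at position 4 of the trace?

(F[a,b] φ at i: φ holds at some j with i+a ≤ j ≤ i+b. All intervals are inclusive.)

False

Check (ready ∨ done) at each j in [4,5]:
  j=4: false
  j=5: false
No position in the window satisfies it → formula fails.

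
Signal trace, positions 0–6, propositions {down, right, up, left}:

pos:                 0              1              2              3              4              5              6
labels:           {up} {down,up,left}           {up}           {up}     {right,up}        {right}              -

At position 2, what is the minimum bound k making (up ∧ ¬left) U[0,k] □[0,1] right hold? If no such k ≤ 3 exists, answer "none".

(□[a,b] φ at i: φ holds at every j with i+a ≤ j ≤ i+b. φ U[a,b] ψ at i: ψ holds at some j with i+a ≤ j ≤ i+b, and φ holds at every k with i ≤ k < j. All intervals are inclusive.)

2

Need earliest j ≥ 2 with □[0,1] right, and (up ∧ ¬left) at every k in [2,j-1].
  j=2: rhs fails.
  j=3: rhs fails.
  j=4: rhs holds; lhs holds on [2,3]. k = 2.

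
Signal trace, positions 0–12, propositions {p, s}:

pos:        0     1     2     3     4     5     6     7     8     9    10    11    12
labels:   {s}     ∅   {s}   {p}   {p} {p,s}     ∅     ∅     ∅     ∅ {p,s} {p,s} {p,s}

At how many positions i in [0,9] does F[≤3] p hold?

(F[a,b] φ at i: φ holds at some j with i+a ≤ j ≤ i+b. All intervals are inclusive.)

9

Evaluate at each i in [0,9]:
  i=0: ✓ (witness j=3)
  i=1: ✓ (witness j=3)
  i=2: ✓ (witness j=3)
  i=3: ✓ (witness j=3)
  i=4: ✓ (witness j=4)
  i=5: ✓ (witness j=5)
  i=6: ✗ (none in [6,9])
  i=7: ✓ (witness j=10)
  i=8: ✓ (witness j=10)
  i=9: ✓ (witness j=10)
Positions where it holds: {0, 1, 2, 3, 4, 5, 7, 8, 9} → 9.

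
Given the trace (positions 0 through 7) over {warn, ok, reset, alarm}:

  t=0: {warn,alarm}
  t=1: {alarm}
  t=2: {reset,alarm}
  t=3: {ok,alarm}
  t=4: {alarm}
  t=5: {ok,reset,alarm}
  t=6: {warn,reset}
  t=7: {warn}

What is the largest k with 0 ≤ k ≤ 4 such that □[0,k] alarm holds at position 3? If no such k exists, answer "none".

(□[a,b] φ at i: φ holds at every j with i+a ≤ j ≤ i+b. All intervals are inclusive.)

2

alarm must hold from j=3 onward; find where it first fails.
  j=3: holds
  j=4: holds
  j=5: holds
  j=6: fails
Holds on [3,5], so largest k = 2.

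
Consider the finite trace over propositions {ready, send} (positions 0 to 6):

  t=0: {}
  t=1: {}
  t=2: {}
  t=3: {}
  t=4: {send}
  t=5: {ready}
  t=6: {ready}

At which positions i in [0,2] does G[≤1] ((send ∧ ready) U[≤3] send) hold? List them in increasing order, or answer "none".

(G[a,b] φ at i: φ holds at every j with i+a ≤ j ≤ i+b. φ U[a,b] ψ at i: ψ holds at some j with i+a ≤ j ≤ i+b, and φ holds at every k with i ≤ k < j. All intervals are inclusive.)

Evaluate at each i in [0,2]:
  i=0: ✗ (fails at j=0)
  i=1: ✗ (fails at j=1)
  i=2: ✗ (fails at j=2)

none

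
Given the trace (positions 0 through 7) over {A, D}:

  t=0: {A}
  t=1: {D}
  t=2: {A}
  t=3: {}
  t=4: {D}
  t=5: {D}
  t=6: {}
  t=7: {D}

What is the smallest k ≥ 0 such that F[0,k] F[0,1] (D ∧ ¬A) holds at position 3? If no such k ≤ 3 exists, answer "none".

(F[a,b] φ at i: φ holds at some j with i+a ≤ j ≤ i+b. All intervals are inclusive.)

0

Scan j = 3,4,… for F[0,1] (D ∧ ¬A):
  j=3: holds
First hit at j=3, so smallest k = 3-3 = 0.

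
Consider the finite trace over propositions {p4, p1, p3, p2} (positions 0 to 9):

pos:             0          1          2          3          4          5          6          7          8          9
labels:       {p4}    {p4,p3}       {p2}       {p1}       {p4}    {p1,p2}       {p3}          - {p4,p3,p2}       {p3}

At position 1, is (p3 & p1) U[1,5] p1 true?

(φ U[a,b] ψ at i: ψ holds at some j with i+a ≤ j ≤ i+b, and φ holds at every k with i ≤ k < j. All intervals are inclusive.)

No

Need some j in [2,6] with p1, and (p3 & p1) at every k in [1,j-1].
  j=2: p1 false.
  j=3: p1 holds, but (p3 & p1) fails at k=1 → not this j.
  j=4: p1 false.
  j=5: p1 holds, but (p3 & p1) fails at k=1 → not this j.
  j=6: p1 false.
No j in the window works → until fails.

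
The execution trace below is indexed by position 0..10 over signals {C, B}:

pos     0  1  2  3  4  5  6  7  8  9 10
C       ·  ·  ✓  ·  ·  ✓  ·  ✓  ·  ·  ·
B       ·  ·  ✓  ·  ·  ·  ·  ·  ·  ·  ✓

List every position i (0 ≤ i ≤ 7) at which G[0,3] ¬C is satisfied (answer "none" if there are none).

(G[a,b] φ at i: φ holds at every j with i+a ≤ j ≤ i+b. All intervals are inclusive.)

none

Evaluate at each i in [0,7]:
  i=0: ✗ (fails at j=2)
  i=1: ✗ (fails at j=2)
  i=2: ✗ (fails at j=2)
  i=3: ✗ (fails at j=5)
  i=4: ✗ (fails at j=5)
  i=5: ✗ (fails at j=5)
  i=6: ✗ (fails at j=7)
  i=7: ✗ (fails at j=7)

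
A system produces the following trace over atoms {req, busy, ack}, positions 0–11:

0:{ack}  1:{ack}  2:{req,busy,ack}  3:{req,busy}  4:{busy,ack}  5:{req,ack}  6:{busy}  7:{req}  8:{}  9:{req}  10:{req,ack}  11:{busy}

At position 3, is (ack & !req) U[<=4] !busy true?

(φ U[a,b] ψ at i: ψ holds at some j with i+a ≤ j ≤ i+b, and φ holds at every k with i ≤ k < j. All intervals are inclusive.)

False

Need some j in [3,7] with !busy, and (ack & !req) at every k in [3,j-1].
  j=3: !busy false.
  j=4: !busy false.
  j=5: !busy holds, but (ack & !req) fails at k=3 → not this j.
  j=6: !busy false.
  j=7: !busy holds, but (ack & !req) fails at k=3 → not this j.
No j in the window works → until fails.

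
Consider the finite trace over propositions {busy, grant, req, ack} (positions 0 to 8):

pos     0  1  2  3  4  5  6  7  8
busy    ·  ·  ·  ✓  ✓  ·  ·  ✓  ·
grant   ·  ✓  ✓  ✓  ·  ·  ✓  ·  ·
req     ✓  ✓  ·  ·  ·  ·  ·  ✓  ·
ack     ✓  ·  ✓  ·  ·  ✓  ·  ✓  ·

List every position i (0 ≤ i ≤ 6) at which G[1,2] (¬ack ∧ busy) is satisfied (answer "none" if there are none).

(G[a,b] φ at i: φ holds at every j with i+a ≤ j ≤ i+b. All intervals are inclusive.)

Evaluate at each i in [0,6]:
  i=0: ✗ (fails at j=1)
  i=1: ✗ (fails at j=2)
  i=2: ✓ (all of [3,4])
  i=3: ✗ (fails at j=5)
  i=4: ✗ (fails at j=5)
  i=5: ✗ (fails at j=6)
  i=6: ✗ (fails at j=7)

2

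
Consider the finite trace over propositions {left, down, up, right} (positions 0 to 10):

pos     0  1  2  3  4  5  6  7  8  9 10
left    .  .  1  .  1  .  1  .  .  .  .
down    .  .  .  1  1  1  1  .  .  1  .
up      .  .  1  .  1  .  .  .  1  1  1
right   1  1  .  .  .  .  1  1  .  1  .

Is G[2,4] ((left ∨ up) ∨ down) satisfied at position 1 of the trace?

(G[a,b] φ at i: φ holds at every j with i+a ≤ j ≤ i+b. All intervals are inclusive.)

Check ((left ∨ up) ∨ down) at every j in [3,5]:
  j=3: true
  j=4: true
  j=5: true
All positions satisfy it → formula holds.

Yes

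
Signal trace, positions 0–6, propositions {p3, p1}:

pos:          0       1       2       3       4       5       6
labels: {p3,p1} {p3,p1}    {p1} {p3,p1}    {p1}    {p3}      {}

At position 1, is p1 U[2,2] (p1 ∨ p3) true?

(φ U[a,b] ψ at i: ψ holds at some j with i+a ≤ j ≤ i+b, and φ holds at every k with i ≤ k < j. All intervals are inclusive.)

True

Need some j in [3,3] with (p1 ∨ p3), and p1 at every k in [1,j-1].
  j=3: (p1 ∨ p3) holds; p1 holds at every k in [1,2] → satisfied.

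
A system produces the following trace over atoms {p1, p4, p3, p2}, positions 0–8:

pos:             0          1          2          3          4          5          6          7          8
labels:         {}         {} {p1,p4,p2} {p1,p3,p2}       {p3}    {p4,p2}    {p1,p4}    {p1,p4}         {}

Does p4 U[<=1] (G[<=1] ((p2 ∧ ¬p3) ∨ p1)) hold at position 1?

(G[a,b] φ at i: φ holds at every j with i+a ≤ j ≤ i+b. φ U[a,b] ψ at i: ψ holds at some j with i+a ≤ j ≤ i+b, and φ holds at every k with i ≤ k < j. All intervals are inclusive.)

Need some j in [1,2] with G[<=1] ((p2 ∧ ¬p3) ∨ p1), and p4 at every k in [1,j-1].
  j=1: G[<=1] ((p2 ∧ ¬p3) ∨ p1) — fails at 1.
  j=2: G[<=1] ((p2 ∧ ¬p3) ∨ p1) holds, but p4 fails at k=1 → not this j.
No j in the window works → until fails.

No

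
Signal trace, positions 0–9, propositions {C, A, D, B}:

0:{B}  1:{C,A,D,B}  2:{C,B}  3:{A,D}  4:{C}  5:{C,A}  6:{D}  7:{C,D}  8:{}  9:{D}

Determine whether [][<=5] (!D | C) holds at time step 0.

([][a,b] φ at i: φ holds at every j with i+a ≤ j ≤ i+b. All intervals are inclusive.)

Does not hold

Check (!D | C) at every j in [0,5]:
  j=0: true
  j=1: true
  j=2: true
  j=3: false
  j=4: true
  j=5: true
Fails at j=3 → formula fails.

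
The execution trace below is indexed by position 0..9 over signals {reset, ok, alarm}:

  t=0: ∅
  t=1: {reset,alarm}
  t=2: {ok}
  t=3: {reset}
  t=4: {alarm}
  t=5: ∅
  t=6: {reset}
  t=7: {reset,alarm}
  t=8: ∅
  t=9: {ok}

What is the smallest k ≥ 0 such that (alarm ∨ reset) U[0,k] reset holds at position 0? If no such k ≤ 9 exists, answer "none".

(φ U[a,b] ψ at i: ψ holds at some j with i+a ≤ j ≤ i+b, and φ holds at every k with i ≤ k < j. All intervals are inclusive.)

none

Need earliest j ≥ 0 with reset, and (alarm ∨ reset) at every k in [0,j-1].
  j=0: rhs fails.
  j=1: rhs holds but lhs fails at k=0.
  j=2: rhs fails.
  j=3: rhs holds but lhs fails at k=0.
  j=4: rhs fails.
  j=5: rhs fails.
  j=6: rhs holds but lhs fails at k=0.
  j=7: rhs holds but lhs fails at k=0.
  j=8: rhs fails.
  j=9: rhs fails.
No witness within the range → none.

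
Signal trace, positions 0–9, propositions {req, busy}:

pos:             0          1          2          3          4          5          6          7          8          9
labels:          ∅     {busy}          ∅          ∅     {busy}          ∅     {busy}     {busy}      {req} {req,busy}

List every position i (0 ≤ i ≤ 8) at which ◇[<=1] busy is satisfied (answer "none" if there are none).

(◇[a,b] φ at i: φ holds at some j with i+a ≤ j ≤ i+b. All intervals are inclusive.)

Evaluate at each i in [0,8]:
  i=0: ✓ (witness j=1)
  i=1: ✓ (witness j=1)
  i=2: ✗ (none in [2,3])
  i=3: ✓ (witness j=4)
  i=4: ✓ (witness j=4)
  i=5: ✓ (witness j=6)
  i=6: ✓ (witness j=6)
  i=7: ✓ (witness j=7)
  i=8: ✓ (witness j=9)

0, 1, 3, 4, 5, 6, 7, 8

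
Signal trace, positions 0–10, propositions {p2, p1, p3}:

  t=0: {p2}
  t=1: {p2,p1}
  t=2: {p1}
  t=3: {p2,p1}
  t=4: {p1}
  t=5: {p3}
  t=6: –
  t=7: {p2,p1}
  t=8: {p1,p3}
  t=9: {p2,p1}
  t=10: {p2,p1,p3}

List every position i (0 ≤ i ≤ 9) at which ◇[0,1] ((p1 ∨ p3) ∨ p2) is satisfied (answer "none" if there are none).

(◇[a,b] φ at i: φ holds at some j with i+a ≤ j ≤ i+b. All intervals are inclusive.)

Evaluate at each i in [0,9]:
  i=0: ✓ (witness j=0)
  i=1: ✓ (witness j=1)
  i=2: ✓ (witness j=2)
  i=3: ✓ (witness j=3)
  i=4: ✓ (witness j=4)
  i=5: ✓ (witness j=5)
  i=6: ✓ (witness j=7)
  i=7: ✓ (witness j=7)
  i=8: ✓ (witness j=8)
  i=9: ✓ (witness j=9)

0, 1, 2, 3, 4, 5, 6, 7, 8, 9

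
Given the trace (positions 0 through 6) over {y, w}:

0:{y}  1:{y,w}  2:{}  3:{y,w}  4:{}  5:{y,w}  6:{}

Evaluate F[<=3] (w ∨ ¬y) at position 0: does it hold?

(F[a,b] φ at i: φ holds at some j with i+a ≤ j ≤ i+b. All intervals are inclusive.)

True

Check (w ∨ ¬y) at each j in [0,3]:
  j=0: false
  j=1: true
  j=2: true
  j=3: true
Found at j=1 → formula holds.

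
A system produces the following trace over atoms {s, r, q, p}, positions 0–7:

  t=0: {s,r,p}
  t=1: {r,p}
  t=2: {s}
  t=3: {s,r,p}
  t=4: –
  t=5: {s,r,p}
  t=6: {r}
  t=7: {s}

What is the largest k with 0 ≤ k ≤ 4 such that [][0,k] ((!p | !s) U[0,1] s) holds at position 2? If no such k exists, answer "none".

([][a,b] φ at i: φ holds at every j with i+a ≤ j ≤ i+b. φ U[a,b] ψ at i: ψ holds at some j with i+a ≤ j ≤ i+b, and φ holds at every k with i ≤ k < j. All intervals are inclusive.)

4

((!p | !s) U[0,1] s) must hold from j=2 onward; find where it first fails.
  j=2: holds
  j=3: holds
  j=4: holds
  j=5: holds
  j=6: holds
Holds through j=6; largest k = 4.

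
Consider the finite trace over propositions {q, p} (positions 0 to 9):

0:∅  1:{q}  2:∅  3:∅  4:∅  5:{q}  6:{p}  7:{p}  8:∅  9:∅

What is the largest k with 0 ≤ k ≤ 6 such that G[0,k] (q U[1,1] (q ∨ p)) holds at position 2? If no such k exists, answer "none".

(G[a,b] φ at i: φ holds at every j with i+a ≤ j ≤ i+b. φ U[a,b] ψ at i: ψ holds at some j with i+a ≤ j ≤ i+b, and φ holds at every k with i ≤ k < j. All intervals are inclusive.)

none

(q U[1,1] (q ∨ p)) must hold from j=2 onward; find where it first fails.
  j=2: fails → no k works.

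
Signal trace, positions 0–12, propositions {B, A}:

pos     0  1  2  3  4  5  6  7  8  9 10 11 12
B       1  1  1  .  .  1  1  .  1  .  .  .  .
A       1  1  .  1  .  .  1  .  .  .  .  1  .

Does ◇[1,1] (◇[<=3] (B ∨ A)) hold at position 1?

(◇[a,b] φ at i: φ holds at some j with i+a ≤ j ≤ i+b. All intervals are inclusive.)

Check ◇[<=3] (B ∨ A) at each j in [2,2]:
  j=2: holds (witness at 2)
Found at j=2 → formula holds.

Holds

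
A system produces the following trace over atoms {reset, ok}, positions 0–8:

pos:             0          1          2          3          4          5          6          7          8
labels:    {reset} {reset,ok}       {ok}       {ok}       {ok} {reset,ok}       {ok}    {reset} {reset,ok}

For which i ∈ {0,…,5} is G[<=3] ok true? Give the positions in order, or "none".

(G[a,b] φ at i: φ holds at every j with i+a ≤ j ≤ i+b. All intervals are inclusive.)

Evaluate at each i in [0,5]:
  i=0: ✗ (fails at j=0)
  i=1: ✓ (all of [1,4])
  i=2: ✓ (all of [2,5])
  i=3: ✓ (all of [3,6])
  i=4: ✗ (fails at j=7)
  i=5: ✗ (fails at j=7)

1, 2, 3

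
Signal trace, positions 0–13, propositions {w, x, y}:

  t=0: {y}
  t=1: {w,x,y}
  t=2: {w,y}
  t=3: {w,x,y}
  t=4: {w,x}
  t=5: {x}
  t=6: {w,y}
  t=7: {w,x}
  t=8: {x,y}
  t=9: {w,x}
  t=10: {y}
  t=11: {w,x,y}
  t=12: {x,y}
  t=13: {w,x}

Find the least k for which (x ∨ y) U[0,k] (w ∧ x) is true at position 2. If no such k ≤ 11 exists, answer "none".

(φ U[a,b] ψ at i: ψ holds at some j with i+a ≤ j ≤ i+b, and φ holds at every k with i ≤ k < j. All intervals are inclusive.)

1

Need earliest j ≥ 2 with (w ∧ x), and (x ∨ y) at every k in [2,j-1].
  j=2: rhs fails.
  j=3: rhs holds; lhs holds on [2,2]. k = 1.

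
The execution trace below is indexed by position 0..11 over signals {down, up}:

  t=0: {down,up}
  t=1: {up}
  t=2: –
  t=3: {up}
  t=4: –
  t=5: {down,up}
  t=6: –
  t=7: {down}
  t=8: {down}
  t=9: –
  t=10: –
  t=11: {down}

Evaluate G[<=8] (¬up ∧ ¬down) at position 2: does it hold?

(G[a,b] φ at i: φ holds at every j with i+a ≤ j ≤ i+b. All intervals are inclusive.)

Does not hold

Check (¬up ∧ ¬down) at every j in [2,10]:
  j=2: true
  j=3: false
  j=4: true
  j=5: false
  j=6: true
  j=7: false
  j=8: false
  j=9: true
  j=10: true
Fails at j=3 → formula fails.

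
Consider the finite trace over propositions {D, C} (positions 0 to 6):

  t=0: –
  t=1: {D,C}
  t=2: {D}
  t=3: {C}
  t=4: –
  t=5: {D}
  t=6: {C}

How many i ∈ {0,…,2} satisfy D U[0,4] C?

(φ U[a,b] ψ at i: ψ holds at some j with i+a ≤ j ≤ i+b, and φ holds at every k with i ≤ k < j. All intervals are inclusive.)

2

Evaluate at each i in [0,2]:
  i=0: ✗ (lhs fails at k=0 before rhs at j=1)
  i=1: ✓ (rhs at j=1)
  i=2: ✓ (rhs at j=3; lhs holds on [2,2])
Positions where it holds: {1, 2} → 2.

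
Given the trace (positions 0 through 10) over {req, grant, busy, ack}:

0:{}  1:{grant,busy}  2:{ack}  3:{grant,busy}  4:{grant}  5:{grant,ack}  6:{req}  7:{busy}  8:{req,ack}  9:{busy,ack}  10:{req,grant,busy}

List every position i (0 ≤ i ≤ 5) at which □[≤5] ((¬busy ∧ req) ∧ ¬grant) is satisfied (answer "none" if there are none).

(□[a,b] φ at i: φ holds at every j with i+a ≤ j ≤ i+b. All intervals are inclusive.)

Evaluate at each i in [0,5]:
  i=0: ✗ (fails at j=0)
  i=1: ✗ (fails at j=1)
  i=2: ✗ (fails at j=2)
  i=3: ✗ (fails at j=3)
  i=4: ✗ (fails at j=4)
  i=5: ✗ (fails at j=5)

none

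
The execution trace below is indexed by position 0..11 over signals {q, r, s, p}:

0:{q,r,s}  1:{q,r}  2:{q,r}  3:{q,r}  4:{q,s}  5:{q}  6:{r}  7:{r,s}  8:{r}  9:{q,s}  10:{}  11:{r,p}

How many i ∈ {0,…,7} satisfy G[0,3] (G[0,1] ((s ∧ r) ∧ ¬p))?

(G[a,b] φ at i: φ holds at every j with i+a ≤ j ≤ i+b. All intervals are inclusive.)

Evaluate at each i in [0,7]:
  i=0: ✗ (fails at j=0)
  i=1: ✗ (fails at j=1)
  i=2: ✗ (fails at j=2)
  i=3: ✗ (fails at j=3)
  i=4: ✗ (fails at j=4)
  i=5: ✗ (fails at j=5)
  i=6: ✗ (fails at j=6)
  i=7: ✗ (fails at j=7)
Positions where it holds: {} → 0.

0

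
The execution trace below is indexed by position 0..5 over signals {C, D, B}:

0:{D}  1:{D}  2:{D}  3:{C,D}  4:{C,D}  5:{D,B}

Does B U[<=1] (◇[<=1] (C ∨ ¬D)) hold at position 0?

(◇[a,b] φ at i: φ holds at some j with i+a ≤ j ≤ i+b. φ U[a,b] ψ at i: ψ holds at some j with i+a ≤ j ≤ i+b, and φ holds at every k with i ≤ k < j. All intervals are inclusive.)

No

Need some j in [0,1] with ◇[<=1] (C ∨ ¬D), and B at every k in [0,j-1].
  j=0: ◇[<=1] (C ∨ ¬D) — fails (none in [0,1]).
  j=1: ◇[<=1] (C ∨ ¬D) — fails (none in [1,2]).
No j in the window works → until fails.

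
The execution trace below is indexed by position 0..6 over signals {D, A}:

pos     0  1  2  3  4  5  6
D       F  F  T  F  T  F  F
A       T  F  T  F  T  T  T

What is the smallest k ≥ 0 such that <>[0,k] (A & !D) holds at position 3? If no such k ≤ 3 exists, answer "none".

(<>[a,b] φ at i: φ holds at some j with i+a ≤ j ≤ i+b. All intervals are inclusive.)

Scan j = 3,4,… for (A & !D):
  j=3: fails
  j=4: fails
  j=5: holds
First hit at j=5, so smallest k = 5-3 = 2.

2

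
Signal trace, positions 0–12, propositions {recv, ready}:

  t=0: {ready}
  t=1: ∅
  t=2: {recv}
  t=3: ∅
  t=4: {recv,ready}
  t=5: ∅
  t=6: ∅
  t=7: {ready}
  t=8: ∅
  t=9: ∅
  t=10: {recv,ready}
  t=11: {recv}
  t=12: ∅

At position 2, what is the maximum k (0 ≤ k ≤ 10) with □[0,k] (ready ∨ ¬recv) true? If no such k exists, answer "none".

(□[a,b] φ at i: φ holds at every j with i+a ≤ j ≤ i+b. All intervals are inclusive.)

(ready ∨ ¬recv) must hold from j=2 onward; find where it first fails.
  j=2: fails → no k works.

none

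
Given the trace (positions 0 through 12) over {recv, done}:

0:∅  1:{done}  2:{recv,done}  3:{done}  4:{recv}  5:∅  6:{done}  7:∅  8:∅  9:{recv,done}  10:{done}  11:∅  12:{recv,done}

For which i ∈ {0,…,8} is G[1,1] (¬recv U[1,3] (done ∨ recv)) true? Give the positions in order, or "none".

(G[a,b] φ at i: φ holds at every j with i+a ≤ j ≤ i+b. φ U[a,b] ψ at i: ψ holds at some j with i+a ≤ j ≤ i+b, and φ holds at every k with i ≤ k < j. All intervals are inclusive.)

Evaluate at each i in [0,8]:
  i=0: ✓ (all of [1,1])
  i=1: ✗ (fails at j=2)
  i=2: ✓ (all of [3,3])
  i=3: ✗ (fails at j=4)
  i=4: ✓ (all of [5,5])
  i=5: ✓ (all of [6,6])
  i=6: ✓ (all of [7,7])
  i=7: ✓ (all of [8,8])
  i=8: ✗ (fails at j=9)

0, 2, 4, 5, 6, 7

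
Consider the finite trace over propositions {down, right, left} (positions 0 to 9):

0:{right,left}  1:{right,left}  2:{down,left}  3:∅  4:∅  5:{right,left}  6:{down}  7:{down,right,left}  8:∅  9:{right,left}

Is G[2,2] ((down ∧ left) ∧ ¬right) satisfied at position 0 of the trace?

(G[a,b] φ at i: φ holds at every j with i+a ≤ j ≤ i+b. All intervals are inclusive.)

True

Check ((down ∧ left) ∧ ¬right) at every j in [2,2]:
  j=2: true
All positions satisfy it → formula holds.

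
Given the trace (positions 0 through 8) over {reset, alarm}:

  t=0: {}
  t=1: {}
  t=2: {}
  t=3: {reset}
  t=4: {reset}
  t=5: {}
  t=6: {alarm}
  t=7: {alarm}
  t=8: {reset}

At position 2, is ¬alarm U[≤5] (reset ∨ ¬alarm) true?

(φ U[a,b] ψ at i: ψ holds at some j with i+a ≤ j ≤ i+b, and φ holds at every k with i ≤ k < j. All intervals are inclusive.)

True

Need some j in [2,7] with (reset ∨ ¬alarm), and ¬alarm at every k in [2,j-1].
  j=2: (reset ∨ ¬alarm) holds; no prefix to check → satisfied.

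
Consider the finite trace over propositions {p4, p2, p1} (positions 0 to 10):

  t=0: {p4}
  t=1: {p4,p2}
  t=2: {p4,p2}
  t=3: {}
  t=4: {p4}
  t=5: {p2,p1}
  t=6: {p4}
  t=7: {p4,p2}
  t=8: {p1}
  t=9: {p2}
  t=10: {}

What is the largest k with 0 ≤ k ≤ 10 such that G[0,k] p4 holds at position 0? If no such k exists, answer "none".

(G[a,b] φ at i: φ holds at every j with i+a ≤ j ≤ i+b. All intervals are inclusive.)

2

p4 must hold from j=0 onward; find where it first fails.
  j=0: holds
  j=1: holds
  j=2: holds
  j=3: fails
Holds on [0,2], so largest k = 2.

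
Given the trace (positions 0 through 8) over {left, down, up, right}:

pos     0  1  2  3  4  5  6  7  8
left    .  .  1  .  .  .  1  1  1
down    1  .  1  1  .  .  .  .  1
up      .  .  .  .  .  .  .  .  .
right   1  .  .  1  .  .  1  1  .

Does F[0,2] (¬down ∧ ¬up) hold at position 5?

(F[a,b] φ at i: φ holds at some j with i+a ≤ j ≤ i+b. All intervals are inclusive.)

Yes

Check (¬down ∧ ¬up) at each j in [5,7]:
  j=5: true
  j=6: true
  j=7: true
Found at j=5 → formula holds.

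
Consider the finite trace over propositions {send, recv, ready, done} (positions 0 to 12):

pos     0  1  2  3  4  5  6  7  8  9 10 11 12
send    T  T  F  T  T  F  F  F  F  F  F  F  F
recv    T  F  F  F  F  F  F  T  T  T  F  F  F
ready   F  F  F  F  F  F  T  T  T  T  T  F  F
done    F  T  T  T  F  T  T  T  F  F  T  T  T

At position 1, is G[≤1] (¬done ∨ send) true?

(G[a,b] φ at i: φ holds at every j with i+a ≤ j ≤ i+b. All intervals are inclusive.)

Check (¬done ∨ send) at every j in [1,2]:
  j=1: true
  j=2: false
Fails at j=2 → formula fails.

False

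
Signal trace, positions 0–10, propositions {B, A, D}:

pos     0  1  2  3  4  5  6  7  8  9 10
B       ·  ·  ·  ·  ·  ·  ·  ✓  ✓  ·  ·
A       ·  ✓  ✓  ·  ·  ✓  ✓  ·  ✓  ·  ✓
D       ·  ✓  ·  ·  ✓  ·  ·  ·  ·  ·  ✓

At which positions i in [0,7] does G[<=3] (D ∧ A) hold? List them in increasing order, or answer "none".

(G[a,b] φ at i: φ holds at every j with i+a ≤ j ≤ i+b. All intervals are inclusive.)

none

Evaluate at each i in [0,7]:
  i=0: ✗ (fails at j=0)
  i=1: ✗ (fails at j=2)
  i=2: ✗ (fails at j=2)
  i=3: ✗ (fails at j=3)
  i=4: ✗ (fails at j=4)
  i=5: ✗ (fails at j=5)
  i=6: ✗ (fails at j=6)
  i=7: ✗ (fails at j=7)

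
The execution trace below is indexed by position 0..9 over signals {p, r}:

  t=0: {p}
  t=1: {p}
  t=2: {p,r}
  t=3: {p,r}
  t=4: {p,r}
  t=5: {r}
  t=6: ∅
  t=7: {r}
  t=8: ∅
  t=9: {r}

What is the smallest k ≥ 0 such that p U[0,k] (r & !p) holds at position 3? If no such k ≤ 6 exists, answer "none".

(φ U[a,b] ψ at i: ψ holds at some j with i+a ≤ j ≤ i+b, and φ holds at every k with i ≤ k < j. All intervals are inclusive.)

Need earliest j ≥ 3 with (r & !p), and p at every k in [3,j-1].
  j=3: rhs fails.
  j=4: rhs fails.
  j=5: rhs holds; lhs holds on [3,4]. k = 2.

2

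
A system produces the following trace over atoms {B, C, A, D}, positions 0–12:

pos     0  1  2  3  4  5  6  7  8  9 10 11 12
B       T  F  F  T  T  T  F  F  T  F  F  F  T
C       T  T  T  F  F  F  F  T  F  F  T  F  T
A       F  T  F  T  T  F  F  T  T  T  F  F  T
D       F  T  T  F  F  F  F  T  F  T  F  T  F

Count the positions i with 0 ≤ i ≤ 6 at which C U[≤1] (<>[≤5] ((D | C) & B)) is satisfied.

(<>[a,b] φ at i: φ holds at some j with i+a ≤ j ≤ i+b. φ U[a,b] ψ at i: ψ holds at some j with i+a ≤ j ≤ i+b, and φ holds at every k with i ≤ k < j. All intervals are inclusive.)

Evaluate at each i in [0,6]:
  i=0: ✓ (rhs at j=0)
  i=1: ✗ (no rhs in [1,2])
  i=2: ✗ (no rhs in [2,3])
  i=3: ✗ (no rhs in [3,4])
  i=4: ✗ (no rhs in [4,5])
  i=5: ✗ (no rhs in [5,6])
  i=6: ✗ (lhs fails at k=6 before rhs at j=7)
Positions where it holds: {0} → 1.

1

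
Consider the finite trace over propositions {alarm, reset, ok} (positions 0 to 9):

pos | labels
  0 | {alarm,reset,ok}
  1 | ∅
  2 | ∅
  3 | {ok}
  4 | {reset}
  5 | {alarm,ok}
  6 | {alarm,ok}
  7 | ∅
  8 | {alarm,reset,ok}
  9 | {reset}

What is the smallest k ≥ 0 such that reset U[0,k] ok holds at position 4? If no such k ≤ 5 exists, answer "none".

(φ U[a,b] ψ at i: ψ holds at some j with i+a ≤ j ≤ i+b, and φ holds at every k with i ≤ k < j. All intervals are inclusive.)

Need earliest j ≥ 4 with ok, and reset at every k in [4,j-1].
  j=4: rhs fails.
  j=5: rhs holds; lhs holds on [4,4]. k = 1.

1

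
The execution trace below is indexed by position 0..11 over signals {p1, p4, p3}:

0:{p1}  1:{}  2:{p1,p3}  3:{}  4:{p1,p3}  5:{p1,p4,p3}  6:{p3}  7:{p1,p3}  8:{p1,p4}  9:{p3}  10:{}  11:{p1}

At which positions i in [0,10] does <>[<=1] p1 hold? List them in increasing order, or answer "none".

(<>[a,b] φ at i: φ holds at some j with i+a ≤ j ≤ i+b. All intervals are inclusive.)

0, 1, 2, 3, 4, 5, 6, 7, 8, 10

Evaluate at each i in [0,10]:
  i=0: ✓ (witness j=0)
  i=1: ✓ (witness j=2)
  i=2: ✓ (witness j=2)
  i=3: ✓ (witness j=4)
  i=4: ✓ (witness j=4)
  i=5: ✓ (witness j=5)
  i=6: ✓ (witness j=7)
  i=7: ✓ (witness j=7)
  i=8: ✓ (witness j=8)
  i=9: ✗ (none in [9,10])
  i=10: ✓ (witness j=11)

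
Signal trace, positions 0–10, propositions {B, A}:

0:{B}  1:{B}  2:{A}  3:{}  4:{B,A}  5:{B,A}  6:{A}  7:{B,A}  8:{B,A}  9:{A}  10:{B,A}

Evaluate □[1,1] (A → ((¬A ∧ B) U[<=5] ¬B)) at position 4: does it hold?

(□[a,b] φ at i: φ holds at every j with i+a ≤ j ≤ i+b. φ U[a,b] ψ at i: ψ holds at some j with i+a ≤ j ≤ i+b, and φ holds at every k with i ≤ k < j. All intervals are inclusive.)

Check (A → ((¬A ∧ B) U[<=5] ¬B)) at every j in [5,5]:
  j=5: antecedent true; consequent fails → ✗
Fails at j=5 → formula fails.

Does not hold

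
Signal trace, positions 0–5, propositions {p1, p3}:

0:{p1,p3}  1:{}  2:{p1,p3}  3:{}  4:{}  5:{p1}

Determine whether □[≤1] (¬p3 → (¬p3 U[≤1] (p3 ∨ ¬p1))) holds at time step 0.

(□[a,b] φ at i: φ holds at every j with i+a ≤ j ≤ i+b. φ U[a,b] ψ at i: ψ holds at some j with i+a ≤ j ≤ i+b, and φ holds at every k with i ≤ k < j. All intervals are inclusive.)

True

Check (¬p3 → (¬p3 U[≤1] (p3 ∨ ¬p1))) at every j in [0,1]:
  j=0: antecedent false → ✓
  j=1: antecedent true; consequent holds → ✓
All positions satisfy it → formula holds.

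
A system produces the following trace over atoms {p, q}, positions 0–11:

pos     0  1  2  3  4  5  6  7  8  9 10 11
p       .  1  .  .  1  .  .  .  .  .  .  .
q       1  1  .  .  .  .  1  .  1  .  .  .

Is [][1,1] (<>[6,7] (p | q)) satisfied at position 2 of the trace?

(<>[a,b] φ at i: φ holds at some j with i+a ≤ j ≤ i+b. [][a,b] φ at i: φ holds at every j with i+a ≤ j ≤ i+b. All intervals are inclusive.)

Check <>[6,7] (p | q) at every j in [3,3]:
  j=3: fails (none in [9,10])
Fails at j=3 → formula fails.

No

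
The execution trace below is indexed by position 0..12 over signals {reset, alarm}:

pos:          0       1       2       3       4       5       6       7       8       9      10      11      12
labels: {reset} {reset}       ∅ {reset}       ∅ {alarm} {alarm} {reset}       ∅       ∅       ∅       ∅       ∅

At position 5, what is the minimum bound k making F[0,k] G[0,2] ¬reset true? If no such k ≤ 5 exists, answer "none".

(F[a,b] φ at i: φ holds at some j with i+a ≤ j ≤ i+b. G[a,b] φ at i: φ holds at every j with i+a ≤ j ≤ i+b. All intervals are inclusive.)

3

Scan j = 5,6,… for G[0,2] ¬reset:
  j=5: fails
  j=6: fails
  j=7: fails
  j=8: holds
First hit at j=8, so smallest k = 8-5 = 3.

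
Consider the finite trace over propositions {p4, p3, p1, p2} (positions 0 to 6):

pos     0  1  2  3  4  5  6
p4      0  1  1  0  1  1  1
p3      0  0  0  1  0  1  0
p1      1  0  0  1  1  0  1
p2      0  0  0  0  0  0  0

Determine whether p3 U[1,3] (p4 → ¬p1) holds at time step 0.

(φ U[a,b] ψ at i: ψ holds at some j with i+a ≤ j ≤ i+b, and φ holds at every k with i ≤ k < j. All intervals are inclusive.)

Need some j in [1,3] with (p4 → ¬p1), and p3 at every k in [0,j-1].
  j=1: (p4 → ¬p1) holds, but p3 fails at k=0 → not this j.
  j=2: (p4 → ¬p1) holds, but p3 fails at k=0 → not this j.
  j=3: (p4 → ¬p1) holds, but p3 fails at k=0 → not this j.
No j in the window works → until fails.

No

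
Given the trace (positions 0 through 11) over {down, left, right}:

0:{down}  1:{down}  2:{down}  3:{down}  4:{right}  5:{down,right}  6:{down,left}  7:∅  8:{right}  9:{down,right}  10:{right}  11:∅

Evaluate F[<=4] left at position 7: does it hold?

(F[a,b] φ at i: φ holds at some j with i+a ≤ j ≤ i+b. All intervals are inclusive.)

Does not hold

Check left at each j in [7,11]:
  j=7: false
  j=8: false
  j=9: false
  j=10: false
  j=11: false
No position in the window satisfies it → formula fails.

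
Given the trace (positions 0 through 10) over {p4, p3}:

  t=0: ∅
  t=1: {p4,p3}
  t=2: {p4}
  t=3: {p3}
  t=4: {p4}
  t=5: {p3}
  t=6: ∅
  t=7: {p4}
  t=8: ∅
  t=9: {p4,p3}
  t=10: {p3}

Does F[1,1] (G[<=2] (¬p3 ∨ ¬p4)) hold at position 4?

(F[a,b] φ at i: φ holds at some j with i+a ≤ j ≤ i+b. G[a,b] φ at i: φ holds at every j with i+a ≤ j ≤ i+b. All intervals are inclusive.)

Check G[<=2] (¬p3 ∨ ¬p4) at each j in [5,5]:
  j=5: holds on [5,7]
Found at j=5 → formula holds.

Holds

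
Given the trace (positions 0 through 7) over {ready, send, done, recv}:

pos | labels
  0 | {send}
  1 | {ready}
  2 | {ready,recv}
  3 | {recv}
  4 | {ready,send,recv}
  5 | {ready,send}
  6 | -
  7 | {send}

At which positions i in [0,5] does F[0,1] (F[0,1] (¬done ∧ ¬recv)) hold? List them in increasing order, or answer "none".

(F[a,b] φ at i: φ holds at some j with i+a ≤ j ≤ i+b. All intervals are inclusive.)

Evaluate at each i in [0,5]:
  i=0: ✓ (witness j=0)
  i=1: ✓ (witness j=1)
  i=2: ✗ (none in [2,3])
  i=3: ✓ (witness j=4)
  i=4: ✓ (witness j=4)
  i=5: ✓ (witness j=5)

0, 1, 3, 4, 5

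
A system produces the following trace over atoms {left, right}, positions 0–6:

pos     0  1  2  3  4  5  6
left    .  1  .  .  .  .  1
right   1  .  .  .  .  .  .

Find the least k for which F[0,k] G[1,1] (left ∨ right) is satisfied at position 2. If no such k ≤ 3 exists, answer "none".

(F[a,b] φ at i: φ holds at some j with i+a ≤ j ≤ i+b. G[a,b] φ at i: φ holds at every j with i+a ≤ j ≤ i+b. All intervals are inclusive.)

3

Scan j = 2,3,… for G[1,1] (left ∨ right):
  j=2: fails
  j=3: fails
  j=4: fails
  j=5: holds
First hit at j=5, so smallest k = 5-2 = 3.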